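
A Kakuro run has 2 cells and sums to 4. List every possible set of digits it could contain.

{1,3}

2 distinct digits from 1–9 sum between 3 and 17.
Only one set works: {1,3}.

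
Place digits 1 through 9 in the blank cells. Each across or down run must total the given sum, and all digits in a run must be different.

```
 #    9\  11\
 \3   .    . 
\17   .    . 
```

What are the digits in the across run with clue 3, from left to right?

3 in 2 cells must be {1,2}; 17 in 2 cells must be {8,9}.
The 3 across and the 11 down share only 2, so R1C2 = 2.
The 17 across and the 9 down share only 8, so R2C1 = 8.
R2C2 = 17 − 8 = 9 completes the 17 across.
R1C1 = 3 − 2 = 1 completes the 3 across.

1 2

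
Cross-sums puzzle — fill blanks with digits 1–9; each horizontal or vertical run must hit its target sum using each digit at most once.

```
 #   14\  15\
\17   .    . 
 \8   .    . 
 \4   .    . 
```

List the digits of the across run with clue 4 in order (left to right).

17 in 2 cells must be {8,9}; 4 in 2 cells must be {1,3}.
Nothing is forced directly, so branch on R3C2, whose candidates are 1 or 3. If R3C2 = 3: that forces R1C2 = 8, after which R2C2 would have to be in {1,2,3,5,6,7} for the 8 across but in {4} for the 15 down — contradiction. So R3C2 = 1.
R3C1 = 4 − 1 = 3 completes the 4 across.
Given what's placed, R1C1 must be 9 to fit the 17 across and 14 down.
R1C2 = 17 − 9 = 8 completes the 17 across.
R2C1 = 14 − 12 = 2 completes the 14 down.
R2C2 = 8 − 2 = 6 completes the 8 across.

3, 1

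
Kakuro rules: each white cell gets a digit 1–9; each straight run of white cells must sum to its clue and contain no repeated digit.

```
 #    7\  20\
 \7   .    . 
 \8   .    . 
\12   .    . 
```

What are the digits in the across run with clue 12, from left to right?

4 8

7 in 3 cells must be {1,2,4}.
The 12 across and the 7 down share only 4, so R3C1 = 4.
R3C2 = 12 − 4 = 8 completes the 12 across.
Nothing is forced directly, so branch on R1C1, whose candidates are 1 or 2. If R1C1 = 1: then R1C2 would have to be in {6} for the 7 across but in {3,5,7,9} for the 20 down — contradiction. So R1C1 = 2.
R1C2 = 7 − 2 = 5 completes the 7 across.
R2C1 = 7 − 6 = 1 completes the 7 down.
R2C2 = 8 − 1 = 7 completes the 8 across.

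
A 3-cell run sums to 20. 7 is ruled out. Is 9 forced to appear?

Every partition of 20 into 3 distinct digits under that restriction includes 9: {3,8,9}, {5,6,9}.

Yes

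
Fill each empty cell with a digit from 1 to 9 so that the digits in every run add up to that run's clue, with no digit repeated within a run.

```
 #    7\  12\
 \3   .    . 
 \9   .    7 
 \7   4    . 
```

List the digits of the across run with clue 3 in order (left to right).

1, 2

3 in 2 cells must be {1,2}; 7 in 3 cells must be {1,2,4}.
R2C1 = 9 − 7 = 2 completes the 9 across.
R3C2 = 7 − 4 = 3 completes the 7 across.
R1C1 = 7 − 6 = 1 completes the 7 down.
R1C2 = 3 − 1 = 2 completes the 3 across.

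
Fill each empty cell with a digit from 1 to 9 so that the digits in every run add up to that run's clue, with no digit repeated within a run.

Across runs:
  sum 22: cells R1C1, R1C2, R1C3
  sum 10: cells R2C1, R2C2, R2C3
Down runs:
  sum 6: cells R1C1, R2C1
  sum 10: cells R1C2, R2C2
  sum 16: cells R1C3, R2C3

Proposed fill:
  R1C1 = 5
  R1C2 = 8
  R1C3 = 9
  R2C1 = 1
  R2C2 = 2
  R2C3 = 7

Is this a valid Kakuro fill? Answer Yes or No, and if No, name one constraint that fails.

Across: 5+8+9=22; 1+2+7=10. Down: 5+1=6; 8+2=10; 9+7=16. No digit repeats within any run.

Yes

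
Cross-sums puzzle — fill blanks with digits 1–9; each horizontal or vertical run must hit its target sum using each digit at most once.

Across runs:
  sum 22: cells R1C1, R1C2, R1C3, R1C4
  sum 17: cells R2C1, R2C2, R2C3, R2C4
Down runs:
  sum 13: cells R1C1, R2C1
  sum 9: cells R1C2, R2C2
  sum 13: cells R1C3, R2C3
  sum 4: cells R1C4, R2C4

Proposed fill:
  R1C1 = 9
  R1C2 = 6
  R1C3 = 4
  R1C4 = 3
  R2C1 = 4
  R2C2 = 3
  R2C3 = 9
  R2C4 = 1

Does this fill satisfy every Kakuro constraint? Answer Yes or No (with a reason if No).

Yes

Across: 9+6+4+3=22; 4+3+9+1=17. Down: 9+4=13; 6+3=9; 4+9=13; 3+1=4. No digit repeats within any run.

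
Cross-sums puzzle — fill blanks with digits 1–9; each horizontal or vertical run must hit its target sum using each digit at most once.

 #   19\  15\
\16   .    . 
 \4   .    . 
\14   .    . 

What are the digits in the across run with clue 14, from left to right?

9 5

16 in 2 cells must be {7,9}; 4 in 2 cells must be {1,3}.
The 4 across and the 19 down share only 3, so R2C1 = 3.
R2C2 = 4 − 3 = 1 completes the 4 across.
Given what's placed, R3C1 must be 9 to fit the 14 across and 19 down.
R3C2 = 14 − 9 = 5 completes the 14 across.
R1C1 = 19 − 12 = 7 completes the 19 down.
R1C2 = 16 − 7 = 9 completes the 16 across.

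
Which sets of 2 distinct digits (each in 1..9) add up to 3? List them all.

{1,2}

2 distinct digits from 1–9 sum between 3 and 17.
Only one set works: {1,2}.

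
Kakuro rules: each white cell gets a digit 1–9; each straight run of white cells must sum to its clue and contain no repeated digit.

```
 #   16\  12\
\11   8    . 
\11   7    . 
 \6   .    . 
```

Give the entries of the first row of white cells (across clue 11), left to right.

8, 3

R1C2 = 11 − 8 = 3 completes the 11 across.
R2C2 = 11 − 7 = 4 completes the 11 across.
R3C1 = 16 − 15 = 1 completes the 16 down.
R3C2 = 6 − 1 = 5 completes the 6 across.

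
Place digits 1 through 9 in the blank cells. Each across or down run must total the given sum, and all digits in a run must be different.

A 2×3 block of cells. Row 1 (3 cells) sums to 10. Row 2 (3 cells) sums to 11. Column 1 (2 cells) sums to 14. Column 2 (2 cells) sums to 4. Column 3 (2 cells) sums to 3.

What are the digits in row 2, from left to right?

8 1 2

4 in 2 cells must be {1,3}; 3 in 2 cells must be {1,2}.
Nothing is forced directly, so branch on (1,1), whose candidates are 5 or 6. If (1,1) = 5: then (2,1) would have to be in {1,2,3,4,5,6,7,8} for the 11 across but in {9} for the 14 down — contradiction. So (1,1) = 6.
Given what's placed, (1,3) must be 1 to fit the 10 across and 3 down.
(2,1) = 14 − 6 = 8 completes the 14 down.
(2,2) = 1: the only remaining digit allowed by both the 11 across and the 4 down.
(2,3) = 11 − 9 = 2 completes the 11 across.
(1,2) = 10 − 7 = 3 completes the 10 across.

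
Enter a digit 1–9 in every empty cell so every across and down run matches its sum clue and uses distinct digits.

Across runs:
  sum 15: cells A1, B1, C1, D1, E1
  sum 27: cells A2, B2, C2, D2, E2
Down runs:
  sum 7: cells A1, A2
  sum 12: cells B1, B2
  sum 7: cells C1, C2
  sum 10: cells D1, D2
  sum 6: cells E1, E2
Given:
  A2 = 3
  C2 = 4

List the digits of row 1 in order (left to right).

4 5 3 2 1

15 in 5 cells must be {1,2,3,4,5}.
A1 = 7 − 3 = 4 completes the 7 down.
C1 = 7 − 4 = 3 completes the 7 down.
E2 = 5: the only remaining digit allowed by both the 27 across and the 6 down.
B1 = 5: the only remaining digit allowed by both the 15 across and the 12 down.
E1 = 6 − 5 = 1 completes the 6 down.
B2 = 12 − 5 = 7 completes the 12 down.
D2 = 27 − 19 = 8 completes the 27 across.
D1 = 15 − 13 = 2 completes the 15 across.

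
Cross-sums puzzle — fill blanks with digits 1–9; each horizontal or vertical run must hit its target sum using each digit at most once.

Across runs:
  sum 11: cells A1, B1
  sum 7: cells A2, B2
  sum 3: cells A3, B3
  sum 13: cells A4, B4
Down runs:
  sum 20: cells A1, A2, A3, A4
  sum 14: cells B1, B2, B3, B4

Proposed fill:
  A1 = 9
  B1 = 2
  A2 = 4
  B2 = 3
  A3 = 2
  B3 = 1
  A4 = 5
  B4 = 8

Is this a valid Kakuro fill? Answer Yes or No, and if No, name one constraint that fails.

Yes

Across: 9+2=11; 4+3=7; 2+1=3; 5+8=13. Down: 9+4+2+5=20; 2+3+1+8=14. No digit repeats within any run.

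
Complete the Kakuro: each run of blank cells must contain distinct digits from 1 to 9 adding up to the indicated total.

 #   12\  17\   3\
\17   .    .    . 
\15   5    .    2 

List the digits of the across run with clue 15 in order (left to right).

5 8 2

17 in 2 cells must be {8,9}; 3 in 2 cells must be {1,2}.
R1C1 = 12 − 5 = 7 completes the 12 down.
R1C3 = 3 − 2 = 1 completes the 3 down.
R2C2 = 15 − 7 = 8 completes the 15 across.
R1C2 = 17 − 8 = 9 completes the 17 across.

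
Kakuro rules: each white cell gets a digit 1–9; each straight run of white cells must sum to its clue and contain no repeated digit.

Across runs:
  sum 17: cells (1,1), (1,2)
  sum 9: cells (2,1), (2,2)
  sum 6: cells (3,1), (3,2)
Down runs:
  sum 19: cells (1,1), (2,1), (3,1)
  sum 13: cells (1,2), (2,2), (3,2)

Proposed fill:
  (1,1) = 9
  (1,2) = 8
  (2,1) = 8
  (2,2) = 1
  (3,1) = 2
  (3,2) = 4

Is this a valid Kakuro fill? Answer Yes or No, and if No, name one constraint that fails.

Yes

Across: 9+8=17; 8+1=9; 2+4=6. Down: 9+8+2=19; 8+1+4=13. No digit repeats within any run.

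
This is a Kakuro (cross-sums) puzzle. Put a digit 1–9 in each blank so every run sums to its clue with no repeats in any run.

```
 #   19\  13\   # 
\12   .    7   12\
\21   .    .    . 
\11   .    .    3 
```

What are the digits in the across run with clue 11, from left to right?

6, 2, 3

R1C1 = 12 − 7 = 5 completes the 12 across.
R2C3 = 12 − 3 = 9 completes the 12 down.
Given what's placed, R3C1 must be 6 to fit the 11 across and 19 down.
R3C2 = 11 − 9 = 2 completes the 11 across.
R2C1 = 19 − 11 = 8 completes the 19 down.
R2C2 = 21 − 17 = 4 completes the 21 across.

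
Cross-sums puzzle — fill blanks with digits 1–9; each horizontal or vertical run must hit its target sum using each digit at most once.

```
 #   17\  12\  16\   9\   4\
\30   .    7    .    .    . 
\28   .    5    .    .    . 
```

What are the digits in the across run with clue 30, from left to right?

8 7 9 5 1

17 in 2 cells must be {8,9}; 16 in 2 cells must be {7,9}; 4 in 2 cells must be {1,3}.
R1C3 = 9: the only remaining digit allowed by both the 30 across and the 16 down.
R2C3 = 16 − 9 = 7 completes the 16 down.
Given what's placed, R1C1 must be 8 to fit the 30 across and 17 down.
Given what's placed, R1C5 must be 1 to fit the 30 across and 4 down.
R2C1 = 17 − 8 = 9 completes the 17 down.
R2C5 = 4 − 1 = 3 completes the 4 down.
R1C4 = 30 − 25 = 5 completes the 30 across.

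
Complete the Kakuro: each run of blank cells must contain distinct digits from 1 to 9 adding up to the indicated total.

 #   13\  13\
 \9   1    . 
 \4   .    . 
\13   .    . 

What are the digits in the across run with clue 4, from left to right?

4 in 2 cells must be {1,3}.
R1C2 = 9 − 1 = 8 completes the 9 across.
Given what's placed, R2C1 must be 3 to fit the 4 across and 13 down.
R2C2 = 4 − 3 = 1 completes the 4 across.
R3C1 = 13 − 4 = 9 completes the 13 down.
R3C2 = 13 − 9 = 4 completes the 13 across.

3 1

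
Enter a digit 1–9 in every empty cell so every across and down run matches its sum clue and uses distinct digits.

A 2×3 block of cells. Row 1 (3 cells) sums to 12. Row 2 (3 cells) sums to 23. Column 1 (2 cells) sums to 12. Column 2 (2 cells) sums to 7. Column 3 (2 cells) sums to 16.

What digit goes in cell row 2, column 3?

9

23 in 3 cells must be {6,8,9}; 16 in 2 cells must be {7,9}.
The 23 across and the 7 down share only 6, so (2,2) = 6.
Given what's placed, (2,3) must be 9 to fit the 23 across and 16 down.
(1,2) = 7 − 6 = 1 completes the 7 down.
(1,3) = 16 − 9 = 7 completes the 16 down.
(2,1) = 23 − 15 = 8 completes the 23 across.
(1,1) = 12 − 8 = 4 completes the 12 across.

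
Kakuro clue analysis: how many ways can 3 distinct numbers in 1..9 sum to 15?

3 distinct digits from 1–9 sum between 6 and 24.

8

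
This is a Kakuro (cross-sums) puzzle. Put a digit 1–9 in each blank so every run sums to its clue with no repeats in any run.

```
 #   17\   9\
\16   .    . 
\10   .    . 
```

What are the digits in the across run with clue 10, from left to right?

16 in 2 cells must be {7,9}; 17 in 2 cells must be {8,9}.
The 16 across and the 17 down share only 9, so R1C1 = 9.
R1C2 = 16 − 9 = 7 completes the 16 across.
R2C1 = 17 − 9 = 8 completes the 17 down.
R2C2 = 10 − 8 = 2 completes the 10 across.

8 2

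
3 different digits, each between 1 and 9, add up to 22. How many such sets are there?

2

3 distinct digits from 1–9 sum between 6 and 24.
Enumerating: {5,8,9}, {6,7,9}.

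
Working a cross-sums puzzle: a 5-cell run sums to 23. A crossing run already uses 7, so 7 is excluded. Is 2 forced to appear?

No

Counterexample: {1,3,4,6,9} sums to 23 under that restriction without using 2.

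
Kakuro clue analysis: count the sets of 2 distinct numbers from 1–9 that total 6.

2 distinct digits from 1–9 sum between 3 and 17.
Enumerating: {1,5}, {2,4}.

2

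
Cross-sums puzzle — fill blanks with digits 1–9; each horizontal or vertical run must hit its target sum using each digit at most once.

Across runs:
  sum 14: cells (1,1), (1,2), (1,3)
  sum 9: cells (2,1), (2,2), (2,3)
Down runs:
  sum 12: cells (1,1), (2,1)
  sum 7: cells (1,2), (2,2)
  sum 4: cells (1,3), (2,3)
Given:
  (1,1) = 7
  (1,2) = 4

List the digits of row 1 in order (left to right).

7, 4, 3

4 in 2 cells must be {1,3}.
(1,3) = 14 − 11 = 3 completes the 14 across.
(2,1) = 12 − 7 = 5 completes the 12 down.
(2,2) = 7 − 4 = 3 completes the 7 down.
(2,3) = 9 − 8 = 1 completes the 9 across.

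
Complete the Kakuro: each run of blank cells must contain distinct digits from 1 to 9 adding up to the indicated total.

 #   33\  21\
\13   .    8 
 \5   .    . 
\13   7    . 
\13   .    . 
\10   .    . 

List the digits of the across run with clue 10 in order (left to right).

8, 2

R1C1 = 13 − 8 = 5 completes the 13 across.
R2C1 = 4: the only remaining digit allowed by both the 5 across and the 33 down.
R2C2 = 5 − 4 = 1 completes the 5 across.
R3C2 = 13 − 7 = 6 completes the 13 across.
R4C2 = 4: the only remaining digit allowed by both the 13 across and the 21 down.
R5C2 = 21 − 19 = 2 completes the 21 down.
R4C1 = 13 − 4 = 9 completes the 13 across.
R5C1 = 10 − 2 = 8 completes the 10 across.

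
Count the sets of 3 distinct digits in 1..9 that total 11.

3 distinct digits from 1–9 sum between 6 and 24.
Enumerating: {1,2,8}, {1,3,7}, {1,4,6}, {2,3,6}, {2,4,5}.

5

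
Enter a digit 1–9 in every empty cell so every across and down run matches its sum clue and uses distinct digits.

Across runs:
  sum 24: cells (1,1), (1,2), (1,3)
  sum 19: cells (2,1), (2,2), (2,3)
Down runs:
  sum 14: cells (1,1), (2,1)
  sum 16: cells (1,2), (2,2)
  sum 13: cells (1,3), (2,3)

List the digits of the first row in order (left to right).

8, 7, 9

24 in 3 cells must be {7,8,9}; 16 in 2 cells must be {7,9}.
Nothing is forced directly, so branch on (1,1), whose candidates are 8 or 9. If (1,1) = 9: that forces (1,2) = 7, (1,3) = 8, (2,1) = 5, after which (2,2) would have to be in {6,8} for the 19 across but in {9} for the 16 down — contradiction. So (1,1) = 8.
(2,1) = 14 − 8 = 6 completes the 14 down.
Given what's placed, (2,2) must be 9 to fit the 19 across and 16 down.
(2,3) = 19 − 15 = 4 completes the 19 across.
(1,2) = 16 − 9 = 7 completes the 16 down.
(1,3) = 24 − 15 = 9 completes the 24 across.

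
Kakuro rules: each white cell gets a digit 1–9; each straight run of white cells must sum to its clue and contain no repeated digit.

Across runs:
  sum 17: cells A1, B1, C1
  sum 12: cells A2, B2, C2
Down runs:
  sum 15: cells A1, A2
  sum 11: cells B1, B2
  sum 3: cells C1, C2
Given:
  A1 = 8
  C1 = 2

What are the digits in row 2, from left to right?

7 4 1

3 in 2 cells must be {1,2}.
B1 = 17 − 10 = 7 completes the 17 across.
A2 = 15 − 8 = 7 completes the 15 down.
B2 = 11 − 7 = 4 completes the 11 down.
C2 = 12 − 11 = 1 completes the 12 across.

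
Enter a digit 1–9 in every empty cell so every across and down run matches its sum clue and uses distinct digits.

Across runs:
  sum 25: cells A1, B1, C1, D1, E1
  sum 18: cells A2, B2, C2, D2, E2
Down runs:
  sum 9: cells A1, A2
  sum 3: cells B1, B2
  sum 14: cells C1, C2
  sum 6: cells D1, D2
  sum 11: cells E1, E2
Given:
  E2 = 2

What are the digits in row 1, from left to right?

5, 2, 8, 1, 9

3 in 2 cells must be {1,2}.
E1 = 11 − 2 = 9 completes the 11 down.
Given what's placed, B2 must be 1 to fit the 18 across and 3 down.
B1 = 3 − 1 = 2 completes the 3 down.
No cell is forced outright now. D2 can only be 4 or 5 (the digits allowed by both its 18 across and its 6 down). If D2 = 4: then D1 would have to be in {1,3,4,5,6,7,8} for the 25 across but in {2} for the 6 down — contradiction. So D2 = 5.
D1 = 6 − 5 = 1 completes the 6 down.
Given what's placed, C2 must be 6 to fit the 18 across and 14 down.
C1 = 14 − 6 = 8 completes the 14 down.
A2 = 18 − 14 = 4 completes the 18 across.
A1 = 25 − 20 = 5 completes the 25 across.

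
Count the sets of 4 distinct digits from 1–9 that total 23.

9

4 distinct digits from 1–9 sum between 10 and 30.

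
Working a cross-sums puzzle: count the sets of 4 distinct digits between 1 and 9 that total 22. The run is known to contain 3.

4 distinct digits from 1–9 sum between 10 and 30.
Keeping only sets containing 3.
Enumerating: {2,3,8,9}, {3,4,6,9}, {3,4,7,8}, {3,5,6,8}.

4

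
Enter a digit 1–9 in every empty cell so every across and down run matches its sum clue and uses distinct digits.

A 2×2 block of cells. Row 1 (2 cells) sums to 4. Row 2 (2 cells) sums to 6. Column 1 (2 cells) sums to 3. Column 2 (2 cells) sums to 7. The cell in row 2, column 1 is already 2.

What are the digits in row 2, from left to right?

4 in 2 cells must be {1,3}; 3 in 2 cells must be {1,2}.
(1,1) = 3 − 2 = 1 completes the 3 down.
(1,2) = 4 − 1 = 3 completes the 4 across.
(2,2) = 6 − 2 = 4 completes the 6 across.

2 4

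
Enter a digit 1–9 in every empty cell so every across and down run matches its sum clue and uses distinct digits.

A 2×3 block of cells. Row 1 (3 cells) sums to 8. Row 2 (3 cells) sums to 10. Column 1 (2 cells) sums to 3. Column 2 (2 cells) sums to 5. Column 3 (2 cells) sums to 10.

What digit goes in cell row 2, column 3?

7

3 in 2 cells must be {1,2}.
Nothing is forced directly, so branch on (1,1), whose candidates are 1 or 2. If (1,1) = 2: that forces (1,2) = 1, after which (1,3) would have to be in {5} for the 8 across but in {1,2,3,4,6,7,8,9} for the 10 down — contradiction. So (1,1) = 1.
(2,1) = 3 − 1 = 2 completes the 3 down.
Nothing is forced directly, so branch on (2,2), whose candidates are 1 or 3. If (2,2) = 3: that forces (1,2) = 2, after which (1,3) would have to be in {5} for the 8 across but in {1,2,3,4,6,7,8,9} for the 10 down — contradiction. So (2,2) = 1.
(1,2) = 5 − 1 = 4 completes the 5 down.
(1,3) = 8 − 5 = 3 completes the 8 across.
(2,3) = 10 − 3 = 7 completes the 10 across.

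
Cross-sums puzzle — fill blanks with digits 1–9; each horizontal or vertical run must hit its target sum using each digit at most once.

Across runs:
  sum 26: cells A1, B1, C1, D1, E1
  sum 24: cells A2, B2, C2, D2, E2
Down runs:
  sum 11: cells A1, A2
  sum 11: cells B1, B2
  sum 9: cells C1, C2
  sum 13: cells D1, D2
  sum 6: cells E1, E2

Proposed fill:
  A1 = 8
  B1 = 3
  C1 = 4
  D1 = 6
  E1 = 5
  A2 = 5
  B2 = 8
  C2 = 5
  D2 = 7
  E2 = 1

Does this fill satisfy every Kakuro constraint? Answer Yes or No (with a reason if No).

No — the across run A2–E2 sums to 26, not 24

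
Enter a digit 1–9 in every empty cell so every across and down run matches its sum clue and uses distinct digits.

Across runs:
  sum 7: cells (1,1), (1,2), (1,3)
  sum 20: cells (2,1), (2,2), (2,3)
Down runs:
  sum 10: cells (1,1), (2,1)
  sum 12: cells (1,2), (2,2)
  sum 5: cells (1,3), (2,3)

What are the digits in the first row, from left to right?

7 in 3 cells must be {1,2,4}.
The 7 across and the 12 down share only 4, so (1,2) = 4.
(2,2) = 12 − 4 = 8 completes the 12 down.
Given what's placed, (2,3) must be 3 to fit the 20 across and 5 down.
(1,3) = 5 − 3 = 2 completes the 5 down.
(2,1) = 20 − 11 = 9 completes the 20 across.
(1,1) = 7 − 6 = 1 completes the 7 across.

1 4 2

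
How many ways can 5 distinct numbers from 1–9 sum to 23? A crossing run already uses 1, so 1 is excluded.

5 distinct digits from 1–9 sum between 15 and 35.
Dropping sets that contain 1.
Enumerating: {2,3,4,5,9}, {2,3,4,6,8}, {2,3,5,6,7}.

3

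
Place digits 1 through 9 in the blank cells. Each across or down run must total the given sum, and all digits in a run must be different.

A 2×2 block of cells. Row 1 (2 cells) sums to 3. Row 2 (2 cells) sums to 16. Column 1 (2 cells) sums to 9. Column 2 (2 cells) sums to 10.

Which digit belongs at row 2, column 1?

7

3 in 2 cells must be {1,2}; 16 in 2 cells must be {7,9}.
The 16 across and the 9 down share only 7, so (2,1) = 7.
(2,2) = 16 − 7 = 9 completes the 16 across.
(1,1) = 9 − 7 = 2 completes the 9 down.
(1,2) = 3 − 2 = 1 completes the 3 across.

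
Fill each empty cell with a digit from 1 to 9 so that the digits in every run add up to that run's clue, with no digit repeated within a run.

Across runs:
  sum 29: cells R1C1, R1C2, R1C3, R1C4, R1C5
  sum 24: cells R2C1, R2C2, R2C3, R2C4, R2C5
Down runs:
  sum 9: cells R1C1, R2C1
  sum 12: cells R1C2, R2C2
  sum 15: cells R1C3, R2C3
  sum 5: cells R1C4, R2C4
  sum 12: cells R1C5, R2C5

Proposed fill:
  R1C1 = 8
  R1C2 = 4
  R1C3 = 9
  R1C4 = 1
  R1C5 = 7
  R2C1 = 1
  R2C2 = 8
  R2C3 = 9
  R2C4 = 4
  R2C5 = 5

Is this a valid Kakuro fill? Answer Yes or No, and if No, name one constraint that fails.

No — the down run R1C3–R2C3 sums to 18, not 15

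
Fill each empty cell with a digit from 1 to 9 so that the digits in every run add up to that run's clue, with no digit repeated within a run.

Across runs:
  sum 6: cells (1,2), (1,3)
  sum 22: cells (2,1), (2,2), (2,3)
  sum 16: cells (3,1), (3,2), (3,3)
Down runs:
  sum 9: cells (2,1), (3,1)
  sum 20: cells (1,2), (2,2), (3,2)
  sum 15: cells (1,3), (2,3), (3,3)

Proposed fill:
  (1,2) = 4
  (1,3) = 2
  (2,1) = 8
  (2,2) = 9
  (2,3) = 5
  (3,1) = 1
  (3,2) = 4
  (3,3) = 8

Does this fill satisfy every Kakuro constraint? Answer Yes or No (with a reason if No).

No — the down run (1,2)–(3,2) sums to 17, not 20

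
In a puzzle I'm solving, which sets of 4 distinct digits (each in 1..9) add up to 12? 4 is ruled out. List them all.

4 distinct digits from 1–9 sum between 10 and 30.
Dropping sets that contain 4.
Only one set works: {1,2,3,6}.

{1,2,3,6}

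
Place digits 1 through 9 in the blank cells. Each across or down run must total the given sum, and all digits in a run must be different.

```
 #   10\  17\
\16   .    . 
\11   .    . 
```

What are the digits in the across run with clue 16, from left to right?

7 9

16 in 2 cells must be {7,9}; 17 in 2 cells must be {8,9}.
The 16 across and the 17 down share only 9, so R1C2 = 9.
R2C2 = 17 − 9 = 8 completes the 17 down.
R1C1 = 16 − 9 = 7 completes the 16 across.
R2C1 = 11 − 8 = 3 completes the 11 across.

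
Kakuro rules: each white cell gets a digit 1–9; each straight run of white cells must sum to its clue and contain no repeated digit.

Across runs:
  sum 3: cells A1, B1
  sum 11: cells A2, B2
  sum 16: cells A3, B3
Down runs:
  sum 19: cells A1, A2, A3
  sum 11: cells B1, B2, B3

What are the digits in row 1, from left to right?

2 1

3 in 2 cells must be {1,2}; 16 in 2 cells must be {7,9}.
The 3 across and the 19 down share only 2, so A1 = 2.
B1 = 3 − 2 = 1 completes the 3 across.
Given what's placed, A3 must be 9 to fit the 16 across and 19 down.
B3 = 16 − 9 = 7 completes the 16 across.
A2 = 19 − 11 = 8 completes the 19 down.
B2 = 11 − 8 = 3 completes the 11 across.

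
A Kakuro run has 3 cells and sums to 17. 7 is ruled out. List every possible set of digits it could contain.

3 distinct digits from 1–9 sum between 6 and 24.
Dropping sets that contain 7.

{2,6,9}; {3,5,9}; {3,6,8}; {4,5,8}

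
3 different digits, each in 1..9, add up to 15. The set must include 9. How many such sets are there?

2

3 distinct digits from 1–9 sum between 6 and 24.
Keeping only sets containing 9.
Enumerating: {1,5,9}, {2,4,9}.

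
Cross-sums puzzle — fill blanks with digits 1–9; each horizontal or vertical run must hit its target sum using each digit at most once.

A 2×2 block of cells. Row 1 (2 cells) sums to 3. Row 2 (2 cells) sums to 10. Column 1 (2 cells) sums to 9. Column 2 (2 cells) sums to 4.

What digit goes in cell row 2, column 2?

3

3 in 2 cells must be {1,2}; 4 in 2 cells must be {1,3}.
The 3 across and the 4 down share only 1, so (1,2) = 1.
(2,2) = 4 − 1 = 3 completes the 4 down.
(1,1) = 3 − 1 = 2 completes the 3 across.
(2,1) = 10 − 3 = 7 completes the 10 across.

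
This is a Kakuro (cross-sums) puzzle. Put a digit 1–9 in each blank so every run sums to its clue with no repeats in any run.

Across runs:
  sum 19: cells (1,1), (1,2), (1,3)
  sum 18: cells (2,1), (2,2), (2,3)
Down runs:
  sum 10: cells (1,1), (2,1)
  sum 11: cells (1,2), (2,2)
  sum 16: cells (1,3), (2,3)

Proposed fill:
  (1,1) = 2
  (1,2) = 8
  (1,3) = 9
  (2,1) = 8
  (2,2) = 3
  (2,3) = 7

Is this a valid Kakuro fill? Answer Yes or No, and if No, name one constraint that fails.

Yes

Across: 2+8+9=19; 8+3+7=18. Down: 2+8=10; 8+3=11; 9+7=16. No digit repeats within any run.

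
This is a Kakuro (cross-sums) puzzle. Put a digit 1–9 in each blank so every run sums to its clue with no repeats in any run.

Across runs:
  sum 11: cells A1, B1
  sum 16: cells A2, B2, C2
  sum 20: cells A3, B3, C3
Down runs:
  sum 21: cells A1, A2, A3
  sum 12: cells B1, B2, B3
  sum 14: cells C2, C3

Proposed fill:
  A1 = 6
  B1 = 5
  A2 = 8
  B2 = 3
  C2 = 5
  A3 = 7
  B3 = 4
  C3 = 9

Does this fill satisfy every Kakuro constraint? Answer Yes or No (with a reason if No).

Yes

Across: 6+5=11; 8+3+5=16; 7+4+9=20. Down: 6+8+7=21; 5+3+4=12; 5+9=14. No digit repeats within any run.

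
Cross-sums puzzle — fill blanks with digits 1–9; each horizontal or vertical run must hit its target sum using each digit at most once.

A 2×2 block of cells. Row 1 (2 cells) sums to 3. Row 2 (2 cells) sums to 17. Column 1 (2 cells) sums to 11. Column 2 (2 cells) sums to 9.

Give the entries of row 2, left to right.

3 in 2 cells must be {1,2}; 17 in 2 cells must be {8,9}.
The 3 across and the 11 down share only 2, so (1,1) = 2.
(1,2) = 3 − 2 = 1 completes the 3 across.
(2,1) = 11 − 2 = 9 completes the 11 down.
(2,2) = 17 − 9 = 8 completes the 17 across.

9, 8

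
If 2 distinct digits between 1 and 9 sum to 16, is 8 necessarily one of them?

No

The only way to make 16 from 2 distinct digits is {7,9}, which does not contain 8.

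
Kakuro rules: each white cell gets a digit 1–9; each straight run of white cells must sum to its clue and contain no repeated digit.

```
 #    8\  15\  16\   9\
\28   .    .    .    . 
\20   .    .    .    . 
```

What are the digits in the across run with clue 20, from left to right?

16 in 2 cells must be {7,9}.
Nothing is forced directly, so branch on R1C3, whose candidates are 7 or 9. If R1C3 = 7: then R1C1 would have to be in {4,8,9} for the 28 across but in {1,2,3,5,6,7} for the 8 down — contradiction. So R1C3 = 9.
R2C3 = 16 − 9 = 7 completes the 16 down.
Nothing is forced directly, so branch on R1C2, whose candidates are 6 or 7 or 8. If R1C2 = 7: then R1C1 would have to be in {4,8} for the 28 across but in {1,2,3,5,6,7} for the 8 down — contradiction. If R1C2 = 8: then R2C2 would have to be in {1,2,3,4,5,6,8,9} for the 20 across but in {7} for the 15 down — contradiction. So R1C2 = 6.
R1C1 = 5: the only remaining digit allowed by both the 28 across and the 8 down.
R1C4 = 28 − 20 = 8 completes the 28 across.
R2C1 = 8 − 5 = 3 completes the 8 down.
R2C2 = 15 − 6 = 9 completes the 15 down.
R2C4 = 20 − 19 = 1 completes the 20 across.

3 9 7 1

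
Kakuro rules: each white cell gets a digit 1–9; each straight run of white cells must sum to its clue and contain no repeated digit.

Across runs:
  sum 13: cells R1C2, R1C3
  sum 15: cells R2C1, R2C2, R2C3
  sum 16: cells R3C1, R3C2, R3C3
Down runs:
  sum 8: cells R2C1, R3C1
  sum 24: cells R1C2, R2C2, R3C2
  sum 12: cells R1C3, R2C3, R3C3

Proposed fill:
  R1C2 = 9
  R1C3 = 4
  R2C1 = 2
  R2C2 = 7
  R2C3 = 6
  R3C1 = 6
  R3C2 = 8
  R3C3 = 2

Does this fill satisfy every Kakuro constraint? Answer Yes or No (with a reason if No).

Yes

Across: 9+4=13; 2+7+6=15; 6+8+2=16. Down: 2+6=8; 9+7+8=24; 4+6+2=12. No digit repeats within any run.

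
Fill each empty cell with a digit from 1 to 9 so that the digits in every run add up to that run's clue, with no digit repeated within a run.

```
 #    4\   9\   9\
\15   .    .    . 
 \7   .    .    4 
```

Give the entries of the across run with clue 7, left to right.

7 in 3 cells must be {1,2,4}; 4 in 2 cells must be {1,3}.
R1C3 = 9 − 4 = 5 completes the 9 down.
Given what's placed, R2C1 must be 1 to fit the 7 across and 4 down.
R2C2 = 7 − 5 = 2 completes the 7 across.
R1C1 = 4 − 1 = 3 completes the 4 down.
R1C2 = 15 − 8 = 7 completes the 15 across.

1 2 4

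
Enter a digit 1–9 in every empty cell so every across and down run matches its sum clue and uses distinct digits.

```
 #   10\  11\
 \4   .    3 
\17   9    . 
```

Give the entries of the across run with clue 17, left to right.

9, 8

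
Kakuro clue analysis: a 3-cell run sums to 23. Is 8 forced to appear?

The only way to make 23 from 3 distinct digits is {6,8,9}, which contains 8.

Yes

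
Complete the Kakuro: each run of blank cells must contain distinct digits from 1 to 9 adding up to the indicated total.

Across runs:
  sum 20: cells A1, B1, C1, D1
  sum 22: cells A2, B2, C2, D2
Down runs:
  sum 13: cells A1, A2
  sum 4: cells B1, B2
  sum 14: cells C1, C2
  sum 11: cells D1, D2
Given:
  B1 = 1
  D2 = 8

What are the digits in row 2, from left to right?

6 3 5 8

4 in 2 cells must be {1,3}.
D1 = 11 − 8 = 3 completes the 11 down.
B2 = 4 − 1 = 3 completes the 4 down.
C1 = 9: the only remaining digit allowed by both the 20 across and the 14 down.
C2 = 14 − 9 = 5 completes the 14 down.
A1 = 20 − 13 = 7 completes the 20 across.
A2 = 22 − 16 = 6 completes the 22 across.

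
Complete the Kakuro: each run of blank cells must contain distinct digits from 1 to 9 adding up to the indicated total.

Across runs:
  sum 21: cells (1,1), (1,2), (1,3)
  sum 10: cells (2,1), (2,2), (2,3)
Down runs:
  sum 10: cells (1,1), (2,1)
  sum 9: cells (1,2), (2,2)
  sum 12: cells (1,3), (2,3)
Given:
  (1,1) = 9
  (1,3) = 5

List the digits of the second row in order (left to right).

1 2 7

(1,2) = 21 − 14 = 7 completes the 21 across.
(2,1) = 10 − 9 = 1 completes the 10 down.
(2,2) = 9 − 7 = 2 completes the 9 down.
(2,3) = 10 − 3 = 7 completes the 10 across.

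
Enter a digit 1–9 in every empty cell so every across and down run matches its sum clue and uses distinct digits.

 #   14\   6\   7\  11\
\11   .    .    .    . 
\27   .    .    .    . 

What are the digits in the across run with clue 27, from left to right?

9 4 6 8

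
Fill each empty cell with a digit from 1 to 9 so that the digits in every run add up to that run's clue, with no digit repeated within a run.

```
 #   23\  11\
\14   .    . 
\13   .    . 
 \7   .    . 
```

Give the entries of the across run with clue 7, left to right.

6, 1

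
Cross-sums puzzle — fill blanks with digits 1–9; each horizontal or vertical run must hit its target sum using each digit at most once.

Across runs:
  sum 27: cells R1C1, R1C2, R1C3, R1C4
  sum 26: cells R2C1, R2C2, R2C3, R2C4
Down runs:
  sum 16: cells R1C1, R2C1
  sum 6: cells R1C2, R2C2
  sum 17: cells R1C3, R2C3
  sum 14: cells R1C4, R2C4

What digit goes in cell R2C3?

16 in 2 cells must be {7,9}; 17 in 2 cells must be {8,9}.
Nothing is forced directly, so branch on R1C2, whose candidates are 4 or 5. If R1C2 = 5: that forces R1C3 = 9, R1C4 = 6, after which R2C2 would have to be in {2,3,4,5,6,7,8,9} for the 26 across but in {1} for the 6 down — contradiction. So R1C2 = 4.
Given what's placed, R1C1 must be 9 to fit the 27 across and 16 down.
R1C3 = 8: the only remaining digit allowed by both the 27 across and the 17 down.
R1C4 = 27 − 21 = 6 completes the 27 across.
R2C1 = 16 − 9 = 7 completes the 16 down.
R2C2 = 6 − 4 = 2 completes the 6 down.
R2C3 = 17 − 8 = 9 completes the 17 down.

9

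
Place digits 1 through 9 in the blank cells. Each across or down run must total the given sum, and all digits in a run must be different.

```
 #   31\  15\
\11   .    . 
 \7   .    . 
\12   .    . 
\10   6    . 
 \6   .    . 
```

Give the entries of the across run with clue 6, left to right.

5, 1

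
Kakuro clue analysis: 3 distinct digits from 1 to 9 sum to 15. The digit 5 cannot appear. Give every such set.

3 distinct digits from 1–9 sum between 6 and 24.
Dropping sets that contain 5.

{1,6,8}; {2,4,9}; {2,6,7}; {3,4,8}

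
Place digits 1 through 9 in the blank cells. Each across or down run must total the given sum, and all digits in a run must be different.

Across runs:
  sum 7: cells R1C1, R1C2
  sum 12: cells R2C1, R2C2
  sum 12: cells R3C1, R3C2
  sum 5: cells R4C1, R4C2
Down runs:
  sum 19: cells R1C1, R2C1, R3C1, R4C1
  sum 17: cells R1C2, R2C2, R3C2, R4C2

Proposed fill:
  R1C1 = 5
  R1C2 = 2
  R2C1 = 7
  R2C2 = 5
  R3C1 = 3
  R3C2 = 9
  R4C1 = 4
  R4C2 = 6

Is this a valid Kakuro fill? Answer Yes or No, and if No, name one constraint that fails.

No — the down run R1C2–R4C2 sums to 22, not 17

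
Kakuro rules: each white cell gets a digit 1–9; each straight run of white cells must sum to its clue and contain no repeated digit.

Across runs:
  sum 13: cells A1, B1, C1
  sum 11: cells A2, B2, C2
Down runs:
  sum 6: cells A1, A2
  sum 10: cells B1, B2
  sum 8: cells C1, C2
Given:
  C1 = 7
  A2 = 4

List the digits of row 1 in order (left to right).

2 4 7

A1 = 6 − 4 = 2 completes the 6 down.
B1 = 13 − 9 = 4 completes the 13 across.
B2 = 10 − 4 = 6 completes the 10 down.
C2 = 11 − 10 = 1 completes the 11 across.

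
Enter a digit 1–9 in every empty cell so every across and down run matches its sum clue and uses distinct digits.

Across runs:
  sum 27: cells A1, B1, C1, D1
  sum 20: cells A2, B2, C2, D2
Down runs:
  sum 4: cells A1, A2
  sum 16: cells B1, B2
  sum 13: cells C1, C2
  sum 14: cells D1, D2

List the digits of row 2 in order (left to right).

1 9 4 6

4 in 2 cells must be {1,3}; 16 in 2 cells must be {7,9}.
Only 3 fits A1 under both its across sum 27 and down sum 4.
A2 = 4 − 3 = 1 completes the 4 down.
Nothing is forced directly, so branch on B1, whose candidates are 7 or 9. If B1 = 9: that forces D1 = 8, B2 = 7, after which D2 would have to be in {3,4,8,9} for the 20 across but in {6} for the 14 down — contradiction. So B1 = 7.
B2 = 16 − 7 = 9 completes the 16 down.
No cell is forced outright now. D2 can only be 6 or 8 (the digits allowed by both its 20 across and its 14 down). If D2 = 8: then D1 would have to be in {8,9} for the 27 across but in {6} for the 14 down — contradiction. So D2 = 6.
D1 = 14 − 6 = 8 completes the 14 down.
C2 = 20 − 16 = 4 completes the 20 across.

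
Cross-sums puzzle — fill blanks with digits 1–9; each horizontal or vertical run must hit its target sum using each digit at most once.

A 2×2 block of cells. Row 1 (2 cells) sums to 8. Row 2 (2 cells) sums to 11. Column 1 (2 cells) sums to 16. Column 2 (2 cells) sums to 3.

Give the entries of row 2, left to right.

16 in 2 cells must be {7,9}; 3 in 2 cells must be {1,2}.
The 8 across and the 16 down share only 7, so (1,1) = 7.
(1,2) = 8 − 7 = 1 completes the 8 across.
(2,1) = 16 − 7 = 9 completes the 16 down.
(2,2) = 11 − 9 = 2 completes the 11 across.

9 2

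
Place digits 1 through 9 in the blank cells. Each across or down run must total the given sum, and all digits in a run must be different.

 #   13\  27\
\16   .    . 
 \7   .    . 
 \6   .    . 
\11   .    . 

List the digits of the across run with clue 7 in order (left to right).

1 6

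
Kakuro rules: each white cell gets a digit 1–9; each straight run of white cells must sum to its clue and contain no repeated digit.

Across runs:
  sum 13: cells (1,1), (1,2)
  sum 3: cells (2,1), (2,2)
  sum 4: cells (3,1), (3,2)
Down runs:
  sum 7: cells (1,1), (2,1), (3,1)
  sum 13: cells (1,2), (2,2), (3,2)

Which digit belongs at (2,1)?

2

3 in 2 cells must be {1,2}; 4 in 2 cells must be {1,3}; 7 in 3 cells must be {1,2,4}.
The 13 across and the 7 down share only 4, so (1,1) = 4.
(1,2) = 13 − 4 = 9 completes the 13 across.
Given what's placed, (2,2) must be 1 to fit the 3 across and 13 down.
(3,1) = 1: the only remaining digit allowed by both the 4 across and the 7 down.
(3,2) = 4 − 1 = 3 completes the 4 across.
(2,1) = 3 − 1 = 2 completes the 3 across.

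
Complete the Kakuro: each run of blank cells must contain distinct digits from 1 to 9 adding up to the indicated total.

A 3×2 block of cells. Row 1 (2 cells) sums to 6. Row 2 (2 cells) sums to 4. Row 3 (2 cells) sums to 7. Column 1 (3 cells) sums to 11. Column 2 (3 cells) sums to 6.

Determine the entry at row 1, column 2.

2

4 in 2 cells must be {1,3}; 6 in 3 cells must be {1,2,3}.
Nothing is forced directly, so branch on (1,2), whose candidates are 1 or 2. If (1,2) = 1: that forces (1,1) = 5, after which (2,1) would have to be in {1,3} for the 4 across but in {2,4} for the 11 down — contradiction. So (1,2) = 2.
(1,1) = 6 − 2 = 4 completes the 6 across.
Given what's placed, (2,1) must be 1 to fit the 4 across and 11 down.
(2,2) = 4 − 1 = 3 completes the 4 across.
(3,1) = 11 − 5 = 6 completes the 11 down.
(3,2) = 7 − 6 = 1 completes the 7 across.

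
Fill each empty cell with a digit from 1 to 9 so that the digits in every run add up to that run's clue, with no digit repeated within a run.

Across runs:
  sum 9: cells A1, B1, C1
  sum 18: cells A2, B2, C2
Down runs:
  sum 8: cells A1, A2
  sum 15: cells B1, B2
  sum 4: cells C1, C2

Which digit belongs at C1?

1

4 in 2 cells must be {1,3}.
The 9 across and the 15 down share only 6, so B1 = 6.
Given what's placed, C1 must be 1 to fit the 9 across and 4 down.
B2 = 15 − 6 = 9 completes the 15 down.
C2 = 4 − 1 = 3 completes the 4 down.
A1 = 9 − 7 = 2 completes the 9 across.
A2 = 18 − 12 = 6 completes the 18 across.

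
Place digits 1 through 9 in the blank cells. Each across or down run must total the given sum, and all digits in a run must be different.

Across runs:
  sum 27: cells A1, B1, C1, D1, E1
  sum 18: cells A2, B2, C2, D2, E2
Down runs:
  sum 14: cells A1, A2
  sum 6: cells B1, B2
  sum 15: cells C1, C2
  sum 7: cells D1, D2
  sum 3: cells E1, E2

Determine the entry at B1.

5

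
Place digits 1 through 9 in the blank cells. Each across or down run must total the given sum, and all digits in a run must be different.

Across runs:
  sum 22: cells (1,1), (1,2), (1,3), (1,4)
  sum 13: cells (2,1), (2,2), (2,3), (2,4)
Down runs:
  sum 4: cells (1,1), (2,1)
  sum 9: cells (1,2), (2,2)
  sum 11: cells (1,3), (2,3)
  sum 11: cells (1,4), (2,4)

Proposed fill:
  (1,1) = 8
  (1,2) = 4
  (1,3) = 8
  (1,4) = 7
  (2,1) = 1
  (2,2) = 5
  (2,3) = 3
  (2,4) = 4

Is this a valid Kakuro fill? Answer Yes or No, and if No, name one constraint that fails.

No — the across run (1,1)–(1,4) sums to 27, not 22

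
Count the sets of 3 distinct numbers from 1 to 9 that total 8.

3 distinct digits from 1–9 sum between 6 and 24.
Enumerating: {1,2,5}, {1,3,4}.

2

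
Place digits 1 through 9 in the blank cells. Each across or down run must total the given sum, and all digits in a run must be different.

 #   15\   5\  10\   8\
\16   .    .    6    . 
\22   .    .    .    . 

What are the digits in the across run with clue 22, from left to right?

8, 3, 4, 7

R1C1 = 7: the only remaining digit allowed by both the 16 across and the 15 down.
R2C1 = 15 − 7 = 8 completes the 15 down.
R2C3 = 10 − 6 = 4 completes the 10 down.
Nothing is forced directly, so branch on R2C2, whose candidates are 1 or 3. If R2C2 = 1: then R1C2 would have to be in {1,2} for the 16 across but in {4} for the 5 down — contradiction. So R2C2 = 3.
R1C2 = 5 − 3 = 2 completes the 5 down.
R1C4 = 16 − 15 = 1 completes the 16 across.
R2C4 = 22 − 15 = 7 completes the 22 across.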